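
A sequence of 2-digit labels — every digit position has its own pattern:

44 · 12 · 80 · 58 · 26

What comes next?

First digit: −3 each step, mod 10, so 4, 1, 8, 5, 2 → 9.
Second digit — −2 each step, mod 10: 4, 2, 0, 8, 6 → 4.
Putting it together: 94.

94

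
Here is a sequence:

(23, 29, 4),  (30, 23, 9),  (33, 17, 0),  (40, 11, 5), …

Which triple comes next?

First component: 23, 30, 33, 40 → 43 (alternating steps +7, +3, +7, +3, …).
Second component: 29, 23, 17, 11 → 5 (−6 each step).
For the third component, alternating steps +5, −9, +5, −9, …: 4, 9, 0, 5 → -4.
So the next triple is (43, 5, -4).

(43, 5, -4)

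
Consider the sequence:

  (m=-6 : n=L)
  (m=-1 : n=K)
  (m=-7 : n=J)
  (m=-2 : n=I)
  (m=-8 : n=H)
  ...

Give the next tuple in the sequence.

M: -6, -1, -7, -2, -8 → -3 (alternating steps +5, −6, +5, −6, …).
N goes L, K, J, I, H → G (letters move back 1 place in the alphabet).
So the next tuple is (m=-3 : n=G).

(m=-3 : n=G)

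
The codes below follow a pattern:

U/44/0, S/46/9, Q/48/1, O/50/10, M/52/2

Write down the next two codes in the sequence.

Letter: U, S, Q, O, M → K → I (letters move back 2 places in the alphabet).
Second component: +2 each step; 44, 46, 48, 50, 52 → 54 → 56.
Third component — alternating steps +9, −8, +9, −8, …: 0, 9, 1, 10, 2 → 11 → 3.
Putting the parts together: K/54/11 and then I/56/3.

K/54/11 then I/56/3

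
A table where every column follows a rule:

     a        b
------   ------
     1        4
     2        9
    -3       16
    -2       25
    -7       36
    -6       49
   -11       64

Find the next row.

For the column a, alternating steps +1, −5, +1, −5, …: 1, 2, -3, -2, -7, -6, -11 → -10.
Column b — perfect squares: 2², 3², 4², …: 4, 9, 16, 25, 36, 49, 64 → 81.
Combining the parts gives -10  81.

-10  81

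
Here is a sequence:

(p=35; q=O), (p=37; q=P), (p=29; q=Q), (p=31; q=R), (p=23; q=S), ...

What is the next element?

P: 35, 37, 29, 31, 23 → 25 (alternating steps +2, −8, +2, −8, …).
Q: letters move forward 1 place in the alphabet; O, P, Q, R, S → T.
Combining the parts gives (p=25; q=T).

(p=25; q=T)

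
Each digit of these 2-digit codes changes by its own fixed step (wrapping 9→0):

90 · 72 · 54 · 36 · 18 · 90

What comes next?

72

First digit: 9, 7, 5, 3, 1, 9 → 7 (−2 each step, mod 10).
Second digit: 0, 2, 4, 6, 8, 0 → 2 (+2 each step, mod 10).
Putting it together: 72.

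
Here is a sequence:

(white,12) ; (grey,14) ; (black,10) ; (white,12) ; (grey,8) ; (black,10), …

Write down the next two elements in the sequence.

Shade — repeats white → grey → black: white, grey, black, white, grey, black → white → grey.
Second component: alternating steps +2, −4, +2, −4, …; 12, 14, 10, 12, 8, 10 → 6 → 8.
So the next two elements are (white,6) and (grey,8).

(white,6), (grey,8)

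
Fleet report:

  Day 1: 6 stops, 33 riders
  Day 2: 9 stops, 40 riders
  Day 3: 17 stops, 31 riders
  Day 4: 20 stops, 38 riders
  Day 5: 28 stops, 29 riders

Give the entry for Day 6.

31 stops, 36 riders

Stops: 6, 9, 17, 20, 28 → 31 (alternating steps +3, +8, +3, +8, …).
Riders — alternating steps +7, −9, +7, −9, …: 33, 40, 31, 38, 29 → 36.
Combining the parts gives 31 stops, 36 riders.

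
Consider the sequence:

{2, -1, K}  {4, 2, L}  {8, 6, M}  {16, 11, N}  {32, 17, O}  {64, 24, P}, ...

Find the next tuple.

First entry: ×2 each step; 2, 4, 8, 16, 32, 64 → 128.
For the second entry, differences are 3, 4, 5, … (increasing by 1 each time): -1, 2, 6, 11, 17, 24 → 32.
For the letter, letters move forward 1 place in the alphabet: K, L, M, N, O, P → Q.
So the next tuple is {128, 32, Q}.

{128, 32, Q}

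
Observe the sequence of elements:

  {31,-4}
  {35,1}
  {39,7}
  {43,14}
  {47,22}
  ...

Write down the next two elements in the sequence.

{51,31}, {55,41}

First slot: +4 each step; 31, 35, 39, 43, 47 → 51 → 55.
Second slot: -4, 1, 7, 14, 22 → 31 → 41 (differences are 5, 6, 7, … (increasing by 1 each time)).
So the next two elements are {51,31} and {55,41}.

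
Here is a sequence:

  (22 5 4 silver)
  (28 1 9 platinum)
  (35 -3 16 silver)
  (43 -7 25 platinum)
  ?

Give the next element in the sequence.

For the first coordinate, differences are 6, 7, 8, … (increasing by 1 each time): 22, 28, 35, 43 → 52.
Second coordinate: −4 each step, so 5, 1, -3, -7 → -11.
Third coordinate: perfect squares: 2², 3², 4², …, so 4, 9, 16, 25 → 36.
Metal: alternates silver ↔ platinum, so silver, platinum, silver, platinum → silver.
Combining the parts gives (52 -11 36 silver).

(52 -11 36 silver)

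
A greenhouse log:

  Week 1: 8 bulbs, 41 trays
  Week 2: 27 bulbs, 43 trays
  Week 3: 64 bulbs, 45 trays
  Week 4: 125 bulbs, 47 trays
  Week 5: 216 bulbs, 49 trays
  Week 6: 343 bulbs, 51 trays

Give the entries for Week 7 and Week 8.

Bulbs — perfect cubes: 2³, 3³, 4³, …: 8, 27, 64, 125, 216, 343 → 512 → 729.
For the trays, +2 each step: 41, 43, 45, 47, 49, 51 → 53 → 55.
So the next two rows are 512 bulbs, 53 trays and 729 bulbs, 55 trays.

512 bulbs, 53 trays; 729 bulbs, 55 trays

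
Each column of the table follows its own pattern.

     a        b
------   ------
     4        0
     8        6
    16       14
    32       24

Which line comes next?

Column a — ×2 each step: 4, 8, 16, 32 → 64.
Column b — differences are 6, 8, 10, … (increasing by 2 each time): 0, 6, 14, 24 → 36.
Combining the parts gives 64  36.

64  36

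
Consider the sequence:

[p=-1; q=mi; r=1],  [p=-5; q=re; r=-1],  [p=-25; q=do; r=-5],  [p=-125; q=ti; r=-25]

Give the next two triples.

P: -1, -5, -25, -125 → -625 → -3125 (×5 each step).
Q — runs backward through the solfège scale do→ti: mi, re, do, ti → la → sol.
R: 1, -1, -5, -25 → -125 → -625 (always the previous value of the p).
Putting the parts together: [p=-625; q=la; r=-125] and then [p=-3125; q=sol; r=-625].

[p=-625; q=la; r=-125], [p=-3125; q=sol; r=-625]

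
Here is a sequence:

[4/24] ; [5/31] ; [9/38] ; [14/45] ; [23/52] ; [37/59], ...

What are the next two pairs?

First entry: each term is the sum of the two before it; 4, 5, 9, 14, 23, 37 → 60 → 97.
For the second entry, +7 each step: 24, 31, 38, 45, 52, 59 → 66 → 73.
So the next two pairs are [60/66] and [97/73].

[60/66], [97/73]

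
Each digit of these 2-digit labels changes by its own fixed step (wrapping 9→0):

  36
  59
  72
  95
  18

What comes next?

First digit goes 3, 5, 7, 9, 1 → 3 (+2 each step, mod 10).
Second digit: +3 each step, mod 10, so 6, 9, 2, 5, 8 → 1.
Putting it together: 31.

31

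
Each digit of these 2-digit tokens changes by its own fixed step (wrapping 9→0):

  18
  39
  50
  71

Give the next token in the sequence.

92

First digit goes 1, 3, 5, 7 → 9 (+2 each step, mod 10).
For the second digit, +1 each step, mod 10: 8, 9, 0, 1 → 2.
Putting it together: 92.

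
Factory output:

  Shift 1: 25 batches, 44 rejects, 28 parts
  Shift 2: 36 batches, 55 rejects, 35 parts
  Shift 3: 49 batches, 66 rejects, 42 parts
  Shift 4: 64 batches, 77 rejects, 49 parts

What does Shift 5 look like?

81 batches, 88 rejects, 56 parts

For the batches, perfect squares: 5², 6², 7², …: 25, 36, 49, 64 → 81.
Rejects: +11 each step; 44, 55, 66, 77 → 88.
Parts goes 28, 35, 42, 49 → 56 (+7 each step).
Putting it together: 81 batches, 88 rejects, 56 parts.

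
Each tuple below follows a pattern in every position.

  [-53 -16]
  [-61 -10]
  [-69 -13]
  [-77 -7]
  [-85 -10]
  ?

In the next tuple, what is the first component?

-93

For the first component, −8 each step: -53, -61, -69, -77, -85 → -93.
Second component goes -16, -10, -13, -7, -10 → -4 (alternating steps +6, −3, +6, −3, …).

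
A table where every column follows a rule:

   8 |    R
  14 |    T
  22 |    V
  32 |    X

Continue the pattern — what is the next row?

44  Z

First component — differences are 6, 8, 10, … (increasing by 2 each time): 8, 14, 22, 32 → 44.
Letter: R, T, V, X → Z (letters move forward 2 places in the alphabet).
Combining the parts gives 44  Z.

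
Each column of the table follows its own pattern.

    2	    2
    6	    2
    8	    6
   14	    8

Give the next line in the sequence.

22  14

First component: each term is the sum of the two before it, so 2, 6, 8, 14 → 22.
For the second component, always the previous value of the first component: 2, 2, 6, 8 → 14.
Putting it together: 22  14.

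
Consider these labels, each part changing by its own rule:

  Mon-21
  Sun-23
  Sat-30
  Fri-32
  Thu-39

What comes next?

Wed-41

Day — runs backward through the weekdays Mon→Sun: Mon, Sun, Sat, Fri, Thu → Wed.
Second component: alternating steps +2, +7, +2, +7, …; 21, 23, 30, 32, 39 → 41.
So the next label is Wed-41.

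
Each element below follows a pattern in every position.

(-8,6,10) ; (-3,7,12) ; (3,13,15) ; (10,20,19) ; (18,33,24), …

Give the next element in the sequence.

First part: differences are 5, 6, 7, … (increasing by 1 each time); -8, -3, 3, 10, 18 → 27.
Second part: 6, 7, 13, 20, 33 → 53 (each term is the sum of the two before it).
Third part — differences are 2, 3, 4, … (increasing by 1 each time): 10, 12, 15, 19, 24 → 30.
So the next element is (27,53,30).

(27,53,30)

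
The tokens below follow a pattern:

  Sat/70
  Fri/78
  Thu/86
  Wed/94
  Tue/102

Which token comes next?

Mon/110

Day goes Sat, Fri, Thu, Wed, Tue → Mon (runs backward through the weekdays Mon→Sun).
Second component: +8 each step; 70, 78, 86, 94, 102 → 110.
Putting it together: Mon/110.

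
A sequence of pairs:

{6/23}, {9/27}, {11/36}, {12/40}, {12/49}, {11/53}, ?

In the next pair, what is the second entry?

62

For the first entry, differences are 3, 2, 1, … (decreasing by 1 each time): 6, 9, 11, 12, 12, 11 → 9.
Second entry — alternating steps +4, +9, +4, +9, …: 23, 27, 36, 40, 49, 53 → 62.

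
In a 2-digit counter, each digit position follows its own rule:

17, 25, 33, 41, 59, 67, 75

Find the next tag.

First digit: +1 each step, mod 10; 1, 2, 3, 4, 5, 6, 7 → 8.
Second digit: −2 each step, mod 10; 7, 5, 3, 1, 9, 7, 5 → 3.
Combining the parts gives 83.

83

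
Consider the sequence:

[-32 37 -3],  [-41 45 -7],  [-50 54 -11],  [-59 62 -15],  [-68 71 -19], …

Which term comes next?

First part: −9 each step; -32, -41, -50, -59, -68 → -77.
Second part goes 37, 45, 54, 62, 71 → 79 (alternating steps +8, +9, +8, +9, …).
Third part: −4 each step; -3, -7, -11, -15, -19 → -23.
Putting it together: [-77 79 -23].

[-77 79 -23]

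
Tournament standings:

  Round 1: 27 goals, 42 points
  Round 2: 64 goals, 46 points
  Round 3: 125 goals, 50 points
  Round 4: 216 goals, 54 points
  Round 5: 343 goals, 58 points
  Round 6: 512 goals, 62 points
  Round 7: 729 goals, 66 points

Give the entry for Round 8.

1000 goals, 70 points

For the goals, perfect cubes: 3³, 4³, 5³, …: 27, 64, 125, 216, 343, 512, 729 → 1000.
Points — +4 each step: 42, 46, 50, 54, 58, 62, 66 → 70.
Combining the parts gives 1000 goals, 70 points.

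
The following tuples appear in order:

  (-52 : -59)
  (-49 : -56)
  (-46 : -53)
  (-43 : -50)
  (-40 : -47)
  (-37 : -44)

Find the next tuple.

First entry: +3 each step; -52, -49, -46, -43, -40, -37 → -34.
Second entry: always 7 less than the first entry, so -59, -56, -53, -50, -47, -44 → -41.
Combining the parts gives (-34 : -41).

(-34 : -41)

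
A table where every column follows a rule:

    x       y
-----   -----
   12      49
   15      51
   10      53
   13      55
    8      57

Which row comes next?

11  59

For the column x, alternating steps +3, −5, +3, −5, …: 12, 15, 10, 13, 8 → 11.
Column y: 49, 51, 53, 55, 57 → 59 (+2 each step).
Putting it together: 11  59.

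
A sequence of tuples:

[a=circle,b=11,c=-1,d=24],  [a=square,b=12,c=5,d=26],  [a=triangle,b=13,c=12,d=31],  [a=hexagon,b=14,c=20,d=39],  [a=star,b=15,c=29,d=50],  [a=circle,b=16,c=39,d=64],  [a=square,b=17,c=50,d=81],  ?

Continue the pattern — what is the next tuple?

A: circle, square, triangle, hexagon, star, circle, square → triangle (repeats circle → square → triangle → hexagon → star).
B: 11, 12, 13, 14, 15, 16, 17 → 18 (+1 each step).
C — differences are 6, 7, 8, … (increasing by 1 each time): -1, 5, 12, 20, 29, 39, 50 → 62.
D goes 24, 26, 31, 39, 50, 64, 81 → 101 (differences are 2, 5, 8, … (increasing by 3 each time)).
Combining the parts gives [a=triangle,b=18,c=62,d=101].

[a=triangle,b=18,c=62,d=101]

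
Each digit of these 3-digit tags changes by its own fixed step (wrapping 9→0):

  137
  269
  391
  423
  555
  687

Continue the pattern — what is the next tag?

719

First digit goes 1, 2, 3, 4, 5, 6 → 7 (+1 each step, mod 10).
Second digit — +3 each step, mod 10: 3, 6, 9, 2, 5, 8 → 1.
Third digit goes 7, 9, 1, 3, 5, 7 → 9 (+2 each step, mod 10).
So the next tag is 719.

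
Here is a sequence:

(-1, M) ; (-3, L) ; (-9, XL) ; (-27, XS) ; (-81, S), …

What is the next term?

First value — ×3 each step: -1, -3, -9, -27, -81 → -243.
For the size, runs through clothing sizes XS→XL: M, L, XL, XS, S → M.
Putting it together: (-243, M).

(-243, M)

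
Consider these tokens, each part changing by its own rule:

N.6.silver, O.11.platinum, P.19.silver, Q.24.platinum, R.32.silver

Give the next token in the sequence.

S.37.platinum

Letter: letters move forward 1 place in the alphabet, so N, O, P, Q, R → S.
Second component: alternating steps +5, +8, +5, +8, …, so 6, 11, 19, 24, 32 → 37.
Metal goes silver, platinum, silver, platinum, silver → platinum (alternates silver ↔ platinum).
So the next token is S.37.platinum.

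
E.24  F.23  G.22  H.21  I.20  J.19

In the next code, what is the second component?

For the second component, −1 each step: 24, 23, 22, 21, 20, 19 → 18.

18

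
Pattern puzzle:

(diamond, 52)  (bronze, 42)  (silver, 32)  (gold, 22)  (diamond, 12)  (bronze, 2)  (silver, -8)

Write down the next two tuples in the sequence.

(gold, -18), (diamond, -28)

Rank: repeats diamond → bronze → silver → gold, so diamond, bronze, silver, gold, diamond, bronze, silver → gold → diamond.
Second coordinate — −10 each step: 52, 42, 32, 22, 12, 2, -8 → -18 → -28.
So the next two tuples are (gold, -18) and (diamond, -28).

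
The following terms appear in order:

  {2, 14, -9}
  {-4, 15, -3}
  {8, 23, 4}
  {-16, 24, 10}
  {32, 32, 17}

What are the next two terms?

{-64, 33, 23}, {128, 41, 30}

First part: 2, -4, 8, -16, 32 → -64 → 128 (×(-2) each step).
Second part — alternating steps +1, +8, +1, +8, …: 14, 15, 23, 24, 32 → 33 → 41.
Third part — alternating steps +6, +7, +6, +7, …: -9, -3, 4, 10, 17 → 23 → 30.
Putting the parts together: {-64, 33, 23} and then {128, 41, 30}.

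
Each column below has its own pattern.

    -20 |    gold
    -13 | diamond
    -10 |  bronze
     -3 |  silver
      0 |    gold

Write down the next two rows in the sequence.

7  diamond; 10  bronze

First component: alternating steps +7, +3, +7, +3, …, so -20, -13, -10, -3, 0 → 7 → 10.
Rank goes gold, diamond, bronze, silver, gold → diamond → bronze (repeats gold → diamond → bronze → silver).
So the next two rows are 7  diamond and 10  bronze.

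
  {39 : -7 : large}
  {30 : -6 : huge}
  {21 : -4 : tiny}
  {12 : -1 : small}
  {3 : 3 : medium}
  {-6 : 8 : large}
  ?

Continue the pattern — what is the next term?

First entry: −9 each step; 39, 30, 21, 12, 3, -6 → -15.
Second entry: differences are 1, 2, 3, … (increasing by 1 each time); -7, -6, -4, -1, 3, 8 → 14.
Size: repeats large → huge → tiny → small → medium, so large, huge, tiny, small, medium, large → huge.
So the next term is {-15 : 14 : huge}.

{-15 : 14 : huge}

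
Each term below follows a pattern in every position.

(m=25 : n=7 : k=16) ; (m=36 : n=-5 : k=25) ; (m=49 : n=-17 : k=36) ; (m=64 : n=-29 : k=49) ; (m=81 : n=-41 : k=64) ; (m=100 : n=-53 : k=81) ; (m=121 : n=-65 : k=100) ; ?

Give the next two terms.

(m=144 : n=-77 : k=121), (m=169 : n=-89 : k=144)

M: 25, 36, 49, 64, 81, 100, 121 → 144 → 169 (perfect squares: 5², 6², 7², …).
N — −12 each step: 7, -5, -17, -29, -41, -53, -65 → -77 → -89.
K — perfect squares: 4², 5², 6², …: 16, 25, 36, 49, 64, 81, 100 → 121 → 144.
So the next two terms are (m=144 : n=-77 : k=121) and (m=169 : n=-89 : k=144).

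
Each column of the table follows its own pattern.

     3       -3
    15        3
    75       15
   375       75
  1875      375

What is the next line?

First component: ×5 each step, so 3, 15, 75, 375, 1875 → 9375.
Second component — always the previous value of the first component: -3, 3, 15, 75, 375 → 1875.
Putting it together: 9375  1875.

9375  1875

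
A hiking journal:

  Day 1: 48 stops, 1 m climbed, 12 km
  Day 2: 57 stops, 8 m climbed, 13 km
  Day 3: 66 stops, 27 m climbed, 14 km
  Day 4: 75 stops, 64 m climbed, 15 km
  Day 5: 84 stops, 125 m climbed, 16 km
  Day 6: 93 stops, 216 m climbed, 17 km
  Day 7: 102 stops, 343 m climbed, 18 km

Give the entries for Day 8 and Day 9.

111 stops, 512 m climbed, 19 km; 120 stops, 729 m climbed, 20 km

For the stops, +9 each step: 48, 57, 66, 75, 84, 93, 102 → 111 → 120.
M climbed — perfect cubes: 1³, 2³, 3³, …: 1, 8, 27, 64, 125, 216, 343 → 512 → 729.
Km: +1 each step, so 12, 13, 14, 15, 16, 17, 18 → 19 → 20.
Putting the parts together: 111 stops, 512 m climbed, 19 km and then 120 stops, 729 m climbed, 20 km.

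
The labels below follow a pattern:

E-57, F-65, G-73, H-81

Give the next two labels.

I-89, J-97

Letter — letters move forward 1 place in the alphabet: E, F, G, H → I → J.
Second component: +8 each step; 57, 65, 73, 81 → 89 → 97.
Putting the parts together: I-89 and then J-97.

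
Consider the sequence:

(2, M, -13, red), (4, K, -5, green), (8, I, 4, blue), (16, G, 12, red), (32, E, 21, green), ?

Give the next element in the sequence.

First coordinate: ×2 each step; 2, 4, 8, 16, 32 → 64.
For the letter, letters move back 2 places in the alphabet: M, K, I, G, E → C.
For the third coordinate, alternating steps +8, +9, +8, +9, …: -13, -5, 4, 12, 21 → 29.
Colour: repeats red → green → blue; red, green, blue, red, green → blue.
Combining the parts gives (64, C, 29, blue).

(64, C, 29, blue)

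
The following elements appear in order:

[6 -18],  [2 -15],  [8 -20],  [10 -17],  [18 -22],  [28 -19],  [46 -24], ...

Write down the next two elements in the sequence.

For the first part, each term is the sum of the two before it: 6, 2, 8, 10, 18, 28, 46 → 74 → 120.
For the second part, alternating steps +3, −5, +3, −5, …: -18, -15, -20, -17, -22, -19, -24 → -21 → -26.
So the next two elements are [74 -21] and [120 -26].

[74 -21], [120 -26]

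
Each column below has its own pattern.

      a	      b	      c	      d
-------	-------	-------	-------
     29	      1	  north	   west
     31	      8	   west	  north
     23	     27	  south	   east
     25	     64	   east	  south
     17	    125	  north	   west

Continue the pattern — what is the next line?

Column a: 29, 31, 23, 25, 17 → 19 (alternating steps +2, −8, +2, −8, …).
For the column b, perfect cubes: 1³, 2³, 3³, …: 1, 8, 27, 64, 125 → 216.
Column c goes north, west, south, east, north → west (repeats north → west → south → east).
Column d — repeats west → north → east → south: west, north, east, south, west → north.
So the next line is 19  216  west  north.

19  216  west  north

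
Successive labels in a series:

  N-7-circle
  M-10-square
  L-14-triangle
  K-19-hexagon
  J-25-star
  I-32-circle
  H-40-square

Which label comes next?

G-49-triangle

Letter: N, M, L, K, J, I, H → G (letters move back 1 place in the alphabet).
Second component: differences are 3, 4, 5, … (increasing by 1 each time); 7, 10, 14, 19, 25, 32, 40 → 49.
For the shape, repeats circle → square → triangle → hexagon → star: circle, square, triangle, hexagon, star, circle, square → triangle.
Putting it together: G-49-triangle.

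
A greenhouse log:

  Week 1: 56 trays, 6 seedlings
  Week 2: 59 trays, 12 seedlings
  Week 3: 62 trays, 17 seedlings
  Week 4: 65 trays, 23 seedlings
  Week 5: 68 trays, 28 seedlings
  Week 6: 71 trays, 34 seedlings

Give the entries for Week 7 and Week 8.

74 trays, 39 seedlings; 77 trays, 45 seedlings

For the trays, +3 each step: 56, 59, 62, 65, 68, 71 → 74 → 77.
Seedlings: 6, 12, 17, 23, 28, 34 → 39 → 45 (alternating steps +6, +5, +6, +5, …).
So the next two records are 74 trays, 39 seedlings and 77 trays, 45 seedlings.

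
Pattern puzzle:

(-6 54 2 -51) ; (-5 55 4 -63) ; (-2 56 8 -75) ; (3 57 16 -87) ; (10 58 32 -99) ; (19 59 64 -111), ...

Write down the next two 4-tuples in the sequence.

First entry: differences are 1, 3, 5, … (increasing by 2 each time); -6, -5, -2, 3, 10, 19 → 30 → 43.
Second entry: +1 each step, so 54, 55, 56, 57, 58, 59 → 60 → 61.
Third entry: ×2 each step; 2, 4, 8, 16, 32, 64 → 128 → 256.
For the fourth entry, −12 each step: -51, -63, -75, -87, -99, -111 → -123 → -135.
Putting the parts together: (30 60 128 -123) and then (43 61 256 -135).

(30 60 128 -123), (43 61 256 -135)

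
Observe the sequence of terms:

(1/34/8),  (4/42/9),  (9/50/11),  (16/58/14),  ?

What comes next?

(25/66/18)

First value goes 1, 4, 9, 16 → 25 (perfect squares: 1², 2², 3², …).
For the second value, +8 each step: 34, 42, 50, 58 → 66.
Third value: 8, 9, 11, 14 → 18 (differences are 1, 2, 3, … (increasing by 1 each time)).
Combining the parts gives (25/66/18).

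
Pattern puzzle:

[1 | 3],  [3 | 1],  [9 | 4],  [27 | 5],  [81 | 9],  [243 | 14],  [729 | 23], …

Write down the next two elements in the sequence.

First part: ×3 each step; 1, 3, 9, 27, 81, 243, 729 → 2187 → 6561.
Second part: each term is the sum of the two before it; 3, 1, 4, 5, 9, 14, 23 → 37 → 60.
So the next two elements are [2187 | 37] and [6561 | 60].

[2187 | 37], [6561 | 60]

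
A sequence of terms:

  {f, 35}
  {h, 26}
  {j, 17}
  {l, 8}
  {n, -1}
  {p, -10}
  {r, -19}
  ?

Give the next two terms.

For the letter, letters move forward 2 places in the alphabet: f, h, j, l, n, p, r → t → v.
Second slot: −9 each step, so 35, 26, 17, 8, -1, -10, -19 → -28 → -37.
Putting the parts together: {t, -28} and then {v, -37}.

{t, -28}, {v, -37}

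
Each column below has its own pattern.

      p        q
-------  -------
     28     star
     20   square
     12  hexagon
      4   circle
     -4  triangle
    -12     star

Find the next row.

-20  square

Column p: 28, 20, 12, 4, -4, -12 → -20 (−8 each step).
Column q: repeats star → square → hexagon → circle → triangle, so star, square, hexagon, circle, triangle, star → square.
Combining the parts gives -20  square.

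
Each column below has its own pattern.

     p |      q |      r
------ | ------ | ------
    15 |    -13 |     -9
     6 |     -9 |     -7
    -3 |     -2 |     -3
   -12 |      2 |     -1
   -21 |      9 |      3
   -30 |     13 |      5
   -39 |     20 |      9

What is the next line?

-48  24  11

Column p: −9 each step, so 15, 6, -3, -12, -21, -30, -39 → -48.
Column q: -13, -9, -2, 2, 9, 13, 20 → 24 (alternating steps +4, +7, +4, +7, …).
Column r: alternating steps +2, +4, +2, +4, …, so -9, -7, -3, -1, 3, 5, 9 → 11.
Combining the parts gives -48  24  11.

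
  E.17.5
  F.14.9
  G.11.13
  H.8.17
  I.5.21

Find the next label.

J.2.25

Letter: letters move forward 1 place in the alphabet, so E, F, G, H, I → J.
Second component: 17, 14, 11, 8, 5 → 2 (−3 each step).
For the third component, +4 each step: 5, 9, 13, 17, 21 → 25.
Putting it together: J.2.25.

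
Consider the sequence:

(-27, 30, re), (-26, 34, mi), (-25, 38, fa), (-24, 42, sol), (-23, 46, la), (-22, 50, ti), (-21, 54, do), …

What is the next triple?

(-20, 58, re)

First slot: +1 each step, so -27, -26, -25, -24, -23, -22, -21 → -20.
Second slot: 30, 34, 38, 42, 46, 50, 54 → 58 (+4 each step).
Note: runs through the solfège scale do→ti, so re, mi, fa, sol, la, ti, do → re.
Putting it together: (-20, 58, re).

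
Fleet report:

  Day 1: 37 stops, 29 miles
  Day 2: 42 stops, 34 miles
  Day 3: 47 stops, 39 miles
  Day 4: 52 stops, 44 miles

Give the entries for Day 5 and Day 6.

Stops: +5 each step; 37, 42, 47, 52 → 57 → 62.
Miles: always 8 less than the stops; 29, 34, 39, 44 → 49 → 54.
So the next two records are 57 stops, 49 miles and 62 stops, 54 miles.

57 stops, 49 miles; 62 stops, 54 miles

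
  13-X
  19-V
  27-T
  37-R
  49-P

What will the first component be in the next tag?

63

First component: differences are 6, 8, 10, … (increasing by 2 each time); 13, 19, 27, 37, 49 → 63.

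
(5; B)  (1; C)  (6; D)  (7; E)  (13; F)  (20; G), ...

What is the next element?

First coordinate: 5, 1, 6, 7, 13, 20 → 33 (each term is the sum of the two before it).
Letter — letters move forward 1 place in the alphabet: B, C, D, E, F, G → H.
So the next element is (33; H).

(33; H)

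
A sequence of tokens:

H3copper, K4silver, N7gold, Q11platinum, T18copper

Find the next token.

W29silver

Letter: letters move forward 3 places in the alphabet, so H, K, N, Q, T → W.
Second component: each term is the sum of the two before it; 3, 4, 7, 11, 18 → 29.
Metal goes copper, silver, gold, platinum, copper → silver (repeats copper → silver → gold → platinum).
Putting it together: W29silver.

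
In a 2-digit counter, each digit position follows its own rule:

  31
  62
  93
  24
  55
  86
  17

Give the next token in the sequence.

48

First digit: +3 each step, mod 10; 3, 6, 9, 2, 5, 8, 1 → 4.
Second digit — +1 each step, mod 10: 1, 2, 3, 4, 5, 6, 7 → 8.
Combining the parts gives 48.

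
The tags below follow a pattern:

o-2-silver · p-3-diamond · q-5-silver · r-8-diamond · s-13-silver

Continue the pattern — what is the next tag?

Letter: o, p, q, r, s → t (letters move forward 1 place in the alphabet).
Second component — each term is the sum of the two before it: 2, 3, 5, 8, 13 → 21.
Rank — alternates silver ↔ diamond: silver, diamond, silver, diamond, silver → diamond.
Putting it together: t-21-diamond.

t-21-diamond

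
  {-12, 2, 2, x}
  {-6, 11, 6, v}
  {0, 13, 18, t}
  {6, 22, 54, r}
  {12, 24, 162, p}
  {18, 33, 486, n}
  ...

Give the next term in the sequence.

First slot: +6 each step; -12, -6, 0, 6, 12, 18 → 24.
Second slot: alternating steps +9, +2, +9, +2, …; 2, 11, 13, 22, 24, 33 → 35.
Third slot goes 2, 6, 18, 54, 162, 486 → 1458 (×3 each step).
Letter: letters move back 2 places in the alphabet, so x, v, t, r, p, n → l.
Combining the parts gives {24, 35, 1458, l}.

{24, 35, 1458, l}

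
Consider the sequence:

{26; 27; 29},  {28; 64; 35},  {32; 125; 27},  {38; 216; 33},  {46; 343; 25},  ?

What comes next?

{56; 512; 31}

First part: differences are 2, 4, 6, … (increasing by 2 each time); 26, 28, 32, 38, 46 → 56.
Second part: perfect cubes: 3³, 4³, 5³, …, so 27, 64, 125, 216, 343 → 512.
Third part: 29, 35, 27, 33, 25 → 31 (alternating steps +6, −8, +6, −8, …).
Combining the parts gives {56; 512; 31}.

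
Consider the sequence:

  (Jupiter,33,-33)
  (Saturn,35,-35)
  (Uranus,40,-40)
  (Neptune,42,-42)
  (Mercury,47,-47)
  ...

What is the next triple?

Planet — runs through the planets Mercury→Neptune: Jupiter, Saturn, Uranus, Neptune, Mercury → Venus.
Second part: alternating steps +2, +5, +2, +5, …, so 33, 35, 40, 42, 47 → 49.
Third part goes -33, -35, -40, -42, -47 → -49 (always the negative of the second part).
So the next triple is (Venus,49,-49).

(Venus,49,-49)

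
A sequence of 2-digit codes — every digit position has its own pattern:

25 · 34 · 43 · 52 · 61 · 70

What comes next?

For the first digit, +1 each step, mod 10: 2, 3, 4, 5, 6, 7 → 8.
Second digit: 5, 4, 3, 2, 1, 0 → 9 (−1 each step, mod 10).
So the next code is 89.

89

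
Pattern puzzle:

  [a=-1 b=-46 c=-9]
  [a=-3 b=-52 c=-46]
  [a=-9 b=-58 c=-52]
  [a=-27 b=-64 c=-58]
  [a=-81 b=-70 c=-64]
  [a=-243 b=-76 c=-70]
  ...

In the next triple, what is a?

-729

A — ×3 each step: -1, -3, -9, -27, -81, -243 → -729.
B: −6 each step, so -46, -52, -58, -64, -70, -76 → -82.
C: always the previous value of the b, so -9, -46, -52, -58, -64, -70 → -76.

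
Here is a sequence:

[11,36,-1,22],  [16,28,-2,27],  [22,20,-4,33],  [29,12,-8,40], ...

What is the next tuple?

For the first slot, differences are 5, 6, 7, … (increasing by 1 each time): 11, 16, 22, 29 → 37.
Second slot — −8 each step: 36, 28, 20, 12 → 4.
Third slot: ×2 each step, so -1, -2, -4, -8 → -16.
Fourth slot: 22, 27, 33, 40 → 48 (always 11 more than the first slot).
So the next tuple is [37,4,-16,48].

[37,4,-16,48]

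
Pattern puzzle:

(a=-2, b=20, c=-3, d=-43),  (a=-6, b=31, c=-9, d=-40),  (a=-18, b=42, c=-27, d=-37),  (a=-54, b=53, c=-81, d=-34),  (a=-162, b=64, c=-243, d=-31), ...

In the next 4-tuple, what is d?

A goes -2, -6, -18, -54, -162 → -486 (×3 each step).
B — +11 each step: 20, 31, 42, 53, 64 → 75.
C — ×3 each step: -3, -9, -27, -81, -243 → -729.
D — +3 each step: -43, -40, -37, -34, -31 → -28.

-28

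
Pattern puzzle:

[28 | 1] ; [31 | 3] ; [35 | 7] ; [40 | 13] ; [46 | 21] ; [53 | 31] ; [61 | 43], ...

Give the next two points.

First entry — differences are 3, 4, 5, … (increasing by 1 each time): 28, 31, 35, 40, 46, 53, 61 → 70 → 80.
Second entry: 1, 3, 7, 13, 21, 31, 43 → 57 → 73 (differences are 2, 4, 6, … (increasing by 2 each time)).
Putting the parts together: [70 | 57] and then [80 | 73].

[70 | 57], [80 | 73]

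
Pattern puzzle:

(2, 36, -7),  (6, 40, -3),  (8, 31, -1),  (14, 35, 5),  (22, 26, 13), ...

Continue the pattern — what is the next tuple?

First component: 2, 6, 8, 14, 22 → 36 (each term is the sum of the two before it).
Second component: alternating steps +4, −9, +4, −9, …, so 36, 40, 31, 35, 26 → 30.
For the third component, always 9 less than the first component: -7, -3, -1, 5, 13 → 27.
Combining the parts gives (36, 30, 27).

(36, 30, 27)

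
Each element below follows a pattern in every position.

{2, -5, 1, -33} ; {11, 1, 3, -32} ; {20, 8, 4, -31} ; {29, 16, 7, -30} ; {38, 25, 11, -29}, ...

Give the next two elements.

First component: +9 each step, so 2, 11, 20, 29, 38 → 47 → 56.
Second component: differences are 6, 7, 8, … (increasing by 1 each time), so -5, 1, 8, 16, 25 → 35 → 46.
Third component: each term is the sum of the two before it, so 1, 3, 4, 7, 11 → 18 → 29.
For the fourth component, +1 each step: -33, -32, -31, -30, -29 → -28 → -27.
So the next two elements are {47, 35, 18, -28} and {56, 46, 29, -27}.

{47, 35, 18, -28}, {56, 46, 29, -27}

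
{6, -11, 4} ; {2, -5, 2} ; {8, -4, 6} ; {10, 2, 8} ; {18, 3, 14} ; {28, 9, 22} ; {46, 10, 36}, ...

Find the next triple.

First part — each term is the sum of the two before it: 6, 2, 8, 10, 18, 28, 46 → 74.
For the second part, alternating steps +6, +1, +6, +1, …: -11, -5, -4, 2, 3, 9, 10 → 16.
Third part: 4, 2, 6, 8, 14, 22, 36 → 58 (each term is the sum of the two before it).
Combining the parts gives {74, 16, 58}.

{74, 16, 58}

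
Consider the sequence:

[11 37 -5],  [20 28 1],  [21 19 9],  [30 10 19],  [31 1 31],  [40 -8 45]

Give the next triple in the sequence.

First part: 11, 20, 21, 30, 31, 40 → 41 (alternating steps +9, +1, +9, +1, …).
Second part: 37, 28, 19, 10, 1, -8 → -17 (−9 each step).
Third part: differences are 6, 8, 10, … (increasing by 2 each time); -5, 1, 9, 19, 31, 45 → 61.
Combining the parts gives [41 -17 61].

[41 -17 61]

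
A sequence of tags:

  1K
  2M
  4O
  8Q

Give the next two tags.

First component: ×2 each step; 1, 2, 4, 8 → 16 → 32.
Letter: letters move forward 2 places in the alphabet, so K, M, O, Q → S → U.
So the next two tags are 16S and 32U.

16S, 32U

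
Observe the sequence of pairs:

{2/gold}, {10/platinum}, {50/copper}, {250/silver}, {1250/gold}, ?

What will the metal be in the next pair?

platinum

First component: 2, 10, 50, 250, 1250 → 6250 (×5 each step).
Metal: repeats gold → platinum → copper → silver, so gold, platinum, copper, silver, gold → platinum.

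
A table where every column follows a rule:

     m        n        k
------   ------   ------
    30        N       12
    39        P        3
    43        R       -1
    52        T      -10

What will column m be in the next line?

Column m: alternating steps +9, +4, +9, +4, …; 30, 39, 43, 52 → 56.

56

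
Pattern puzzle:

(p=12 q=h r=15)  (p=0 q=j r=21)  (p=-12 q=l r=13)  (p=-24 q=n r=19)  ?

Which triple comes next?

P: 12, 0, -12, -24 → -36 (−12 each step).
Q: h, j, l, n → p (letters move forward 2 places in the alphabet).
R — alternating steps +6, −8, +6, −8, …: 15, 21, 13, 19 → 11.
Putting it together: (p=-36 q=p r=11).

(p=-36 q=p r=11)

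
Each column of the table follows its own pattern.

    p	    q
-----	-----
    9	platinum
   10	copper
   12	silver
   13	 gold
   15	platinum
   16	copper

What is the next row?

18  silver

For the column p, alternating steps +1, +2, +1, +2, …: 9, 10, 12, 13, 15, 16 → 18.
Column q goes platinum, copper, silver, gold, platinum, copper → silver (repeats platinum → copper → silver → gold).
Putting it together: 18  silver.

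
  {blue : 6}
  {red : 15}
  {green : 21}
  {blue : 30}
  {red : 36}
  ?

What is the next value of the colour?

Colour — repeats blue → red → green: blue, red, green, blue, red → green.

green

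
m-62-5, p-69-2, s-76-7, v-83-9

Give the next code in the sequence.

y-90-16

Letter goes m, p, s, v → y (letters move forward 3 places in the alphabet).
Second component: +7 each step, so 62, 69, 76, 83 → 90.
Third component: each term is the sum of the two before it; 5, 2, 7, 9 → 16.
Combining the parts gives y-90-16.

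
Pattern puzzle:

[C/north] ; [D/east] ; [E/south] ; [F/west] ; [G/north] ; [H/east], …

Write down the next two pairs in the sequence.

[I/south], [J/west]

Letter: letters move forward 1 place in the alphabet; C, D, E, F, G, H → I → J.
Direction — repeats north → east → south → west: north, east, south, west, north, east → south → west.
So the next two pairs are [I/south] and [J/west].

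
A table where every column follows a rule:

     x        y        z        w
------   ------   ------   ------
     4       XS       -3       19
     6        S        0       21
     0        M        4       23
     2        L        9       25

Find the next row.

-4  XL  15  27

Column x — alternating steps +2, −6, +2, −6, …: 4, 6, 0, 2 → -4.
Column y: runs through clothing sizes XS→XL, so XS, S, M, L → XL.
Column z: differences are 3, 4, 5, … (increasing by 1 each time); -3, 0, 4, 9 → 15.
Column w: +2 each step; 19, 21, 23, 25 → 27.
Combining the parts gives -4  XL  15  27.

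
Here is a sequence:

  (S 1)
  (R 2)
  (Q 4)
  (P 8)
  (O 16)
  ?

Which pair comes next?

Letter: letters move back 1 place in the alphabet, so S, R, Q, P, O → N.
Second entry: 1, 2, 4, 8, 16 → 32 (×2 each step).
So the next pair is (N 32).

(N 32)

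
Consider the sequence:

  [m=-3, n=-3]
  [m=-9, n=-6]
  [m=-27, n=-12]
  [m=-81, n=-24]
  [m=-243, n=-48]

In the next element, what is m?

-729

M: ×3 each step, so -3, -9, -27, -81, -243 → -729.
N goes -3, -6, -12, -24, -48 → -96 (×2 each step).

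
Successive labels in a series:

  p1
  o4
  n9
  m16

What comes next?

l25

For the letter, letters move back 1 place in the alphabet: p, o, n, m → l.
Second component: perfect squares: 1², 2², 3², …; 1, 4, 9, 16 → 25.
Putting it together: l25.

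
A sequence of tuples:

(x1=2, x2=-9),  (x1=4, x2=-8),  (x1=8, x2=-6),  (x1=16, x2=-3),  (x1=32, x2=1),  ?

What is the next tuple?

X1: ×2 each step; 2, 4, 8, 16, 32 → 64.
X2: differences are 1, 2, 3, … (increasing by 1 each time); -9, -8, -6, -3, 1 → 6.
Combining the parts gives (x1=64, x2=6).

(x1=64, x2=6)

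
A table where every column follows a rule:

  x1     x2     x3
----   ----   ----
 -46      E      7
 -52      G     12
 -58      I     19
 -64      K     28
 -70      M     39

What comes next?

Column x1: −6 each step, so -46, -52, -58, -64, -70 → -76.
Column x2 — letters move forward 2 places in the alphabet: E, G, I, K, M → O.
Column x3: differences are 5, 7, 9, … (increasing by 2 each time), so 7, 12, 19, 28, 39 → 52.
So the next row is -76  O  52.

-76  O  52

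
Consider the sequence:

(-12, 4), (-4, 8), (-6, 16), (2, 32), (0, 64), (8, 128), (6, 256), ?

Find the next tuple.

First coordinate: alternating steps +8, −2, +8, −2, …; -12, -4, -6, 2, 0, 8, 6 → 14.
Second coordinate: ×2 each step; 4, 8, 16, 32, 64, 128, 256 → 512.
Combining the parts gives (14, 512).

(14, 512)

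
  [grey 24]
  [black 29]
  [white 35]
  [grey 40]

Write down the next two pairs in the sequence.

[black 46], [white 51]

Shade: repeats grey → black → white, so grey, black, white, grey → black → white.
Second value — alternating steps +5, +6, +5, +6, …: 24, 29, 35, 40 → 46 → 51.
Putting the parts together: [black 46] and then [white 51].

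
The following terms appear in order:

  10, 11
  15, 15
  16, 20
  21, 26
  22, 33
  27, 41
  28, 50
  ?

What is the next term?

33, 60

First slot: 10, 15, 16, 21, 22, 27, 28 → 33 (alternating steps +5, +1, +5, +1, …).
For the second slot, differences are 4, 5, 6, … (increasing by 1 each time): 11, 15, 20, 26, 33, 41, 50 → 60.
So the next term is 33, 60.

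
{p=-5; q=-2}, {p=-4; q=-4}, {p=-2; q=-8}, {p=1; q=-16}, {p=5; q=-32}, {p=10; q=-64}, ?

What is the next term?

{p=16; q=-128}

P: -5, -4, -2, 1, 5, 10 → 16 (differences are 1, 2, 3, … (increasing by 1 each time)).
For the q, ×2 each step: -2, -4, -8, -16, -32, -64 → -128.
So the next term is {p=16; q=-128}.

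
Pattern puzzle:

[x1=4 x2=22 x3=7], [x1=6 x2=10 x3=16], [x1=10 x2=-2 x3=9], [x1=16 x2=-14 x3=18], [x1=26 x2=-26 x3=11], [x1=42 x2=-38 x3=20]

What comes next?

X1 goes 4, 6, 10, 16, 26, 42 → 68 (each term is the sum of the two before it).
X2: −12 each step, so 22, 10, -2, -14, -26, -38 → -50.
X3: 7, 16, 9, 18, 11, 20 → 13 (alternating steps +9, −7, +9, −7, …).
So the next element is [x1=68 x2=-50 x3=13].

[x1=68 x2=-50 x3=13]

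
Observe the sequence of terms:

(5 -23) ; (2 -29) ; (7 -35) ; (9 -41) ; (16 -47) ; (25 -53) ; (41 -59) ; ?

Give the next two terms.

First component: 5, 2, 7, 9, 16, 25, 41 → 66 → 107 (each term is the sum of the two before it).
Second component — −6 each step: -23, -29, -35, -41, -47, -53, -59 → -65 → -71.
So the next two terms are (66 -65) and (107 -71).

(66 -65), (107 -71)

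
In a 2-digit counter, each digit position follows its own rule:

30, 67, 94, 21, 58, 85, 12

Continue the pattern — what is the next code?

49

First digit: 3, 6, 9, 2, 5, 8, 1 → 4 (+3 each step, mod 10).
Second digit — −3 each step, mod 10: 0, 7, 4, 1, 8, 5, 2 → 9.
Putting it together: 49.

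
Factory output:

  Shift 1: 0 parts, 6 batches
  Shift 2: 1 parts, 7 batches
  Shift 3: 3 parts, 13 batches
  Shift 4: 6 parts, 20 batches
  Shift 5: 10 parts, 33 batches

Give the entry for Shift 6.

15 parts, 53 batches

For the parts, differences are 1, 2, 3, … (increasing by 1 each time): 0, 1, 3, 6, 10 → 15.
Batches goes 6, 7, 13, 20, 33 → 53 (each term is the sum of the two before it).
Combining the parts gives 15 parts, 53 batches.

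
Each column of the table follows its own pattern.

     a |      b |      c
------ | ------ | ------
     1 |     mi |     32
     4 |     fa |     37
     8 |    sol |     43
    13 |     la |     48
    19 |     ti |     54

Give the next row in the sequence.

Column a — differences are 3, 4, 5, … (increasing by 1 each time): 1, 4, 8, 13, 19 → 26.
Column b goes mi, fa, sol, la, ti → do (runs through the solfège scale do→ti).
Column c: alternating steps +5, +6, +5, +6, …, so 32, 37, 43, 48, 54 → 59.
Combining the parts gives 26  do  59.

26  do  59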